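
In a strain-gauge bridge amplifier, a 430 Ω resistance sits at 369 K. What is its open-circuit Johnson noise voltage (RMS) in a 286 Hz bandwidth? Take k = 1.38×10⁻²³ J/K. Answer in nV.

V_n = √(4kTRB)
4kTRB = 4 × 1.38×10⁻²³ × 369 × 4.30×10² × 2.86×10² = 2.50×10⁻¹⁵ V²
V_n = √(2.50×10⁻¹⁵) = 5.00×10⁻⁸ V = 50.0 nV

50.0 nV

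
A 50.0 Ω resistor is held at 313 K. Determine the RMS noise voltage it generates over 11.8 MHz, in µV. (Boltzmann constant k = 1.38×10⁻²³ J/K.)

3.19 µV

V_n = √(4kTRB)
4kTRB = 4 × 1.38×10⁻²³ × 313 × 5.00×10¹ × 1.18×10⁷ = 1.02×10⁻¹¹ V²
V_n = √(1.02×10⁻¹¹) = 3.19×10⁻⁶ V = 3.19 µV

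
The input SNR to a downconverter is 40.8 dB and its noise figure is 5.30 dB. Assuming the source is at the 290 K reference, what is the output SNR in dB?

35.50 dB

By definition F = SNR_in/SNR_out, so in dB: SNR_out = SNR_in − NF
SNR_out = 40.8 − 5.30 = 35.50 dB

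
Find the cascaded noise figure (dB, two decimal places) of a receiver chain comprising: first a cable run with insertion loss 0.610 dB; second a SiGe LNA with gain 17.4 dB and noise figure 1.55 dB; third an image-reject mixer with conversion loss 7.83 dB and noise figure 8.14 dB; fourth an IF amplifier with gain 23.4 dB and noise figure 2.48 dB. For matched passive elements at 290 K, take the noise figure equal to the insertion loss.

2.69 dB

Convert to linear (a loss of L dB is a gain of −L dB): F_i = 10^(NF_i/10), G_i = 10^(G_i,dB/10)
  Stage 1: F_1 = 10^(0.610/10) = 1.151, G_1 = 10^(−0.610/10) = 0.8690
  Stage 2: F_2 = 10^(1.55/10) = 1.429, G_2 = 10^(17.4/10) = 54.95
  Stage 3: F_3 = 10^(8.14/10) = 6.516, G_3 = 10^(−7.83/10) = 0.1648
  Stage 4: F_4 = 10^(2.48/10) = 1.770, G_4 = 10^(23.4/10) = 218.8
Friis cascade:
  F = 1.151 + (1.429 − 1)/0.8690 + (6.516 − 1)/47.75 + (1.770 − 1)/7.870 = 1.858
NF = 10 log₁₀(1.858) = 2.69 dB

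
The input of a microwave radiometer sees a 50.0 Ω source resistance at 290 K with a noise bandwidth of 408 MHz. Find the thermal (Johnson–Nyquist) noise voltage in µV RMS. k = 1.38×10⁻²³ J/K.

V_n = √(4kTRB)
4kTRB = 4 × 1.38×10⁻²³ × 290 × 5.00×10¹ × 4.08×10⁸ = 3.27×10⁻¹⁰ V²
V_n = √(3.27×10⁻¹⁰) = 1.81×10⁻⁵ V = 18.1 µV

18.1 µV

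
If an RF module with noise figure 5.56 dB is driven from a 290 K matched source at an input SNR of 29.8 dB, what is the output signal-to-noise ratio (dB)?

24.24 dB

By definition F = SNR_in/SNR_out, so in dB: SNR_out = SNR_in − NF
SNR_out = 29.8 − 5.56 = 24.24 dB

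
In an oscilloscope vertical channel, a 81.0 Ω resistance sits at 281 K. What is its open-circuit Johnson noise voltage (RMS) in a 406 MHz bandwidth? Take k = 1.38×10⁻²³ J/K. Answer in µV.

22.6 µV

V_n = √(4kTRB)
4kTRB = 4 × 1.38×10⁻²³ × 281 × 8.10×10¹ × 4.06×10⁸ = 5.10×10⁻¹⁰ V²
V_n = √(5.10×10⁻¹⁰) = 2.26×10⁻⁵ V = 22.6 µV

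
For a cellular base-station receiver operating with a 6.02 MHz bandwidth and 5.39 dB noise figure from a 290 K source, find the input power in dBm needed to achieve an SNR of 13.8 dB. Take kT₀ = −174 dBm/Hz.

−87.0 dBm

Sensitivity = −174 + 10 log₁₀(B) + NF + SNR_min
= −174 + 67.8 + 5.39 + 13.8
= −87.01 dBm → −87.0 dBm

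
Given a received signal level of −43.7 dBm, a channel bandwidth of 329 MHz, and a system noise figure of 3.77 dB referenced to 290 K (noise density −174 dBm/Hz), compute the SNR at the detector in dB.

41.4 dB

Noise floor: N = −174 + 10 log₁₀(B) + NF
10 log₁₀(3.29×10⁸) = 85.17 dB
N = −174 + 85.17 + 3.77 = −85.06 dBm
SNR = P_sig − N = −43.7 − (−85.06) = 41.36 dB → 41.4 dB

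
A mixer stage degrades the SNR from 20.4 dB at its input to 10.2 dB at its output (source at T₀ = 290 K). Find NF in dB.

NF (dB) = SNR_in(dB) − SNR_out(dB) when the source is at T₀
NF = 20.4 − 10.2 = 10.2 dB

10.2 dB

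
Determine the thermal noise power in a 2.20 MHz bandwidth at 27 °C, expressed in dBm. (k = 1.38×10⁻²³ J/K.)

T = 27 °C + 273.15 = 300.15 K
P_n = kTB = 1.38×10⁻²³ × 300.15 × 2.20×10⁶ = 9.11×10⁻¹⁵ W
In dBm: 10 log₁₀(9.11×10⁻¹⁵ / 10⁻³) = −110.4 dBm

−110.4 dBm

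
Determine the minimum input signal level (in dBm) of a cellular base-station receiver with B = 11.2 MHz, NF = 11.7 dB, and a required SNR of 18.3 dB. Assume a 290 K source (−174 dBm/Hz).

−73.5 dBm

Sensitivity = −174 + 10 log₁₀(B) + NF + SNR_min
= −174 + 70.49 + 11.7 + 18.3
= −73.51 dBm → −73.5 dBm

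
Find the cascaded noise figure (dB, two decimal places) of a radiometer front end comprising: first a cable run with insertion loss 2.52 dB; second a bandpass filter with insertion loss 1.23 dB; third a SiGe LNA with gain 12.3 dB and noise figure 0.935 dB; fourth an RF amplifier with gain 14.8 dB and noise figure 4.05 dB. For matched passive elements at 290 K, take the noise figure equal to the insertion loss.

Convert to linear (a loss of L dB is a gain of −L dB): F_i = 10^(NF_i/10), G_i = 10^(G_i,dB/10)
  Stage 1: F_1 = 10^(2.52/10) = 1.786, G_1 = 10^(−2.52/10) = 0.5598
  Stage 2: F_2 = 10^(1.23/10) = 1.327, G_2 = 10^(−1.23/10) = 0.7534
  Stage 3: F_3 = 10^(0.935/10) = 1.240, G_3 = 10^(12.3/10) = 16.98
  Stage 4: F_4 = 10^(4.05/10) = 2.541, G_4 = 10^(14.8/10) = 30.20
Friis cascade:
  F = 1.786 + (1.327 − 1)/0.5598 + (1.240 − 1)/0.4217 + (2.541 − 1)/7.161 = 3.156
NF = 10 log₁₀(3.156) = 4.99 dB

4.99 dB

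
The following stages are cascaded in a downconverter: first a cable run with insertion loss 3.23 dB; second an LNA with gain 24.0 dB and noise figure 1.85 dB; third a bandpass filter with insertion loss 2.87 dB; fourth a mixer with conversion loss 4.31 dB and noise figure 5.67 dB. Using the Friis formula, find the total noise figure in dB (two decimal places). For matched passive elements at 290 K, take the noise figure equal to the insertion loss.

5.15 dB

Convert to linear (a loss of L dB is a gain of −L dB): F_i = 10^(NF_i/10), G_i = 10^(G_i,dB/10)
  Stage 1: F_1 = 10^(3.23/10) = 2.104, G_1 = 10^(−3.23/10) = 0.4753
  Stage 2: F_2 = 10^(1.85/10) = 1.531, G_2 = 10^(24.0/10) = 251.2
  Stage 3: F_3 = 10^(2.87/10) = 1.936, G_3 = 10^(−2.87/10) = 0.5164
  Stage 4: F_4 = 10^(5.67/10) = 3.690, G_4 = 10^(−4.31/10) = 0.3707
Friis cascade:
  F = 2.104 + (1.531 − 1)/0.4753 + (1.936 − 1)/119.4 + (3.690 − 1)/61.66 = 3.273
NF = 10 log₁₀(3.273) = 5.15 dB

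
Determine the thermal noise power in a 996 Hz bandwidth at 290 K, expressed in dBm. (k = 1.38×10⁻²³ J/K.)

−144.0 dBm

P_n = kTB = 1.38×10⁻²³ × 290 × 9.96×10² = 3.99×10⁻¹⁸ W
In dBm: 10 log₁₀(3.99×10⁻¹⁸ / 10⁻³) = −144.0 dBm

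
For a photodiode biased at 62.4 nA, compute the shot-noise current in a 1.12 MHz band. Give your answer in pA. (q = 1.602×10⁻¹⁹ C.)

I_n = √(2qI·B)
2qI·B = 2 × 1.602×10⁻¹⁹ × 6.24×10⁻⁸ × 1.12×10⁶ = 2.24×10⁻²⁰ A²
I_n = √(2.24×10⁻²⁰) = 1.50×10⁻¹⁰ A = 150 pA

150 pA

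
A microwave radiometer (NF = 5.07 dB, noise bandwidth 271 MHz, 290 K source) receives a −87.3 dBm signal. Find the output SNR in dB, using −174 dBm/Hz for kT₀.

−2.7 dB

Noise floor: N = −174 + 10 log₁₀(B) + NF
10 log₁₀(2.71×10⁸) = 84.33 dB
N = −174 + 84.33 + 5.07 = −84.60 dBm
SNR = P_sig − N = −87.3 − (−84.60) = −2.70 dB → −2.7 dB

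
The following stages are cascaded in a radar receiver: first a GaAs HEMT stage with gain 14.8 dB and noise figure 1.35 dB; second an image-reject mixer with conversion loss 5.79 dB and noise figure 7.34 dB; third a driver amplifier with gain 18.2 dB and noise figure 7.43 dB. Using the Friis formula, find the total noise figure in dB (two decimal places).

3.18 dB

Convert to linear (a loss of L dB is a gain of −L dB): F_i = 10^(NF_i/10), G_i = 10^(G_i,dB/10)
  Stage 1: F_1 = 10^(1.35/10) = 1.365, G_1 = 10^(14.8/10) = 30.20
  Stage 2: F_2 = 10^(7.34/10) = 5.420, G_2 = 10^(−5.79/10) = 0.2636
  Stage 3: F_3 = 10^(7.43/10) = 5.534, G_3 = 10^(18.2/10) = 66.07
Friis cascade:
  F = 1.365 + (5.420 − 1)/30.20 + (5.534 − 1)/7.962 = 2.080
NF = 10 log₁₀(2.080) = 3.18 dB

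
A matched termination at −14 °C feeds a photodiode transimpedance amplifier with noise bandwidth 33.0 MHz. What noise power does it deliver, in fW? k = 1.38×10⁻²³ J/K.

T = −14 °C + 273.15 = 259.15 K
P_n = kTB = 1.38×10⁻²³ × 259.15 × 3.30×10⁷ = 1.18×10⁻¹³ W = 118 fW

118 fW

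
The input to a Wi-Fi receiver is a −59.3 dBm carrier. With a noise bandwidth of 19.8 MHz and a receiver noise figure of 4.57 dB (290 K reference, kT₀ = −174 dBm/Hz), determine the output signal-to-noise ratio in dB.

37.2 dB

Noise floor: N = −174 + 10 log₁₀(B) + NF
10 log₁₀(1.98×10⁷) = 72.97 dB
N = −174 + 72.97 + 4.57 = −96.46 dBm
SNR = P_sig − N = −59.3 − (−96.46) = 37.16 dB → 37.2 dB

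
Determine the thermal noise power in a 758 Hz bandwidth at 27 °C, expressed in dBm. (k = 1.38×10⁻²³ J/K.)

T = 27 °C + 273.15 = 300.15 K
P_n = kTB = 1.38×10⁻²³ × 300.15 × 7.58×10² = 3.14×10⁻¹⁸ W
In dBm: 10 log₁₀(3.14×10⁻¹⁸ / 10⁻³) = −145.0 dBm

−145.0 dBm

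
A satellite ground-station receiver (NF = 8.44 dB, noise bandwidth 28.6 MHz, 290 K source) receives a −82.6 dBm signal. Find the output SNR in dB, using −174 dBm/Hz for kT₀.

Noise floor: N = −174 + 10 log₁₀(B) + NF
10 log₁₀(2.86×10⁷) = 74.56 dB
N = −174 + 74.56 + 8.44 = −91.00 dBm
SNR = P_sig − N = −82.6 − (−91.00) = 8.40 dB → 8.4 dB

8.4 dB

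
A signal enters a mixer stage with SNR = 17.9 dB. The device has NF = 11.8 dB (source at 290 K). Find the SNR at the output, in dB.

By definition F = SNR_in/SNR_out, so in dB: SNR_out = SNR_in − NF
SNR_out = 17.9 − 11.8 = 6.1 dB

6.1 dB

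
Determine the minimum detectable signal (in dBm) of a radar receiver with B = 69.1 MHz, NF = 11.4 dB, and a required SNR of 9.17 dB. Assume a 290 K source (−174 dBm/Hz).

Sensitivity = −174 + 10 log₁₀(B) + NF + SNR_min
= −174 + 78.39 + 11.4 + 9.17
= −75.04 dBm → −75.0 dBm

−75.0 dBm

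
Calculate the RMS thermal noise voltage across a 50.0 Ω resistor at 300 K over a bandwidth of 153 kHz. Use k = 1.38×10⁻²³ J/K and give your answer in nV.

V_n = √(4kTRB)
4kTRB = 4 × 1.38×10⁻²³ × 300 × 5.00×10¹ × 1.53×10⁵ = 1.27×10⁻¹³ V²
V_n = √(1.27×10⁻¹³) = 3.56×10⁻⁷ V = 356 nV

356 nV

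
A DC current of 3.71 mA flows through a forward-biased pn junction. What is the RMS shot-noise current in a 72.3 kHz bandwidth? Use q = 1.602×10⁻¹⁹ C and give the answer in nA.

I_n = √(2qI·B)
2qI·B = 2 × 1.602×10⁻¹⁹ × 3.71×10⁻³ × 7.23×10⁴ = 8.59×10⁻¹⁷ A²
I_n = √(8.59×10⁻¹⁷) = 9.27×10⁻⁹ A = 9.27 nA

9.27 nA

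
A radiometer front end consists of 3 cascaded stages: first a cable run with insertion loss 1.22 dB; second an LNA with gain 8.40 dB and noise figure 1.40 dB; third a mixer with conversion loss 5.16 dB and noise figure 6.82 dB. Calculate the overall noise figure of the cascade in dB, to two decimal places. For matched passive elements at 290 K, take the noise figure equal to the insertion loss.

Convert to linear (a loss of L dB is a gain of −L dB): F_i = 10^(NF_i/10), G_i = 10^(G_i,dB/10)
  Stage 1: F_1 = 10^(1.22/10) = 1.324, G_1 = 10^(−1.22/10) = 0.7551
  Stage 2: F_2 = 10^(1.40/10) = 1.380, G_2 = 10^(8.40/10) = 6.918
  Stage 3: F_3 = 10^(6.82/10) = 4.808, G_3 = 10^(−5.16/10) = 0.3048
Friis cascade:
  F = 1.324 + (1.380 − 1)/0.7551 + (4.808 − 1)/5.224 = 2.557
NF = 10 log₁₀(2.557) = 4.08 dB

4.08 dB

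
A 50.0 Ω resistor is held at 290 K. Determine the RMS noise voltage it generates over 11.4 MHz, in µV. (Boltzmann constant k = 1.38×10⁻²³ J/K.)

3.02 µV

V_n = √(4kTRB)
4kTRB = 4 × 1.38×10⁻²³ × 290 × 5.00×10¹ × 1.14×10⁷ = 9.12×10⁻¹² V²
V_n = √(9.12×10⁻¹²) = 3.02×10⁻⁶ V = 3.02 µV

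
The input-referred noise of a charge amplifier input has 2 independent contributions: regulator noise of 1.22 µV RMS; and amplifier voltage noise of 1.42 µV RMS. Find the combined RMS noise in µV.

1.87 µV

Uncorrelated sources add in power (mean-square): V_tot = √(ΣV_i²)
V_tot = √[(1.22×10⁻⁶)² + (1.42×10⁻⁶)²] = 1.87×10⁻⁶ V = 1.87 µV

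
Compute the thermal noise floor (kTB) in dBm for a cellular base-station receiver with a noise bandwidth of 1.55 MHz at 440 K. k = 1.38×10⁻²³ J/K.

P_n = kTB = 1.38×10⁻²³ × 440 × 1.55×10⁶ = 9.41×10⁻¹⁵ W
In dBm: 10 log₁₀(9.41×10⁻¹⁵ / 10⁻³) = −110.3 dBm

−110.3 dBm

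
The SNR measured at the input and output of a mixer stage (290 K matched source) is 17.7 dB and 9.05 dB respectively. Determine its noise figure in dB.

8.65 dB

NF (dB) = SNR_in(dB) − SNR_out(dB) when the source is at T₀
NF = 17.7 − 9.05 = 8.65 dB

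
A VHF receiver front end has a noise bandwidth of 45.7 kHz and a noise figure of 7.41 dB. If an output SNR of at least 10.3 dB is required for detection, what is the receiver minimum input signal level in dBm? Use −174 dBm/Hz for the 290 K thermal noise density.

Sensitivity = −174 + 10 log₁₀(B) + NF + SNR_min
= −174 + 46.6 + 7.41 + 10.3
= −109.69 dBm → −109.7 dBm

−109.7 dBm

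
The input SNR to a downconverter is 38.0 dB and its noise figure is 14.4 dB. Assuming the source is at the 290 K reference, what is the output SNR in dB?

By definition F = SNR_in/SNR_out, so in dB: SNR_out = SNR_in − NF
SNR_out = 38.0 − 14.4 = 23.6 dB

23.6 dB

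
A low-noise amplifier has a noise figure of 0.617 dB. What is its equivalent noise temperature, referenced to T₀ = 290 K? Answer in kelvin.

F = 10^(0.617/10) = 1.15266
T_e = (F − 1)·T₀ = (1.15266 − 1) × 290 = 44.3 K

44.3 K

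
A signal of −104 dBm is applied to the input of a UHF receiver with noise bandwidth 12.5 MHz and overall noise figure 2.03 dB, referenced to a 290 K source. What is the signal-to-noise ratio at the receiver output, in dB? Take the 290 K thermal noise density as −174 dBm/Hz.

Noise floor: N = −174 + 10 log₁₀(B) + NF
10 log₁₀(1.25×10⁷) = 70.97 dB
N = −174 + 70.97 + 2.03 = −101.00 dBm
SNR = P_sig − N = −104 − (−101.00) = −3.00 dB → −3.0 dB

−3.0 dB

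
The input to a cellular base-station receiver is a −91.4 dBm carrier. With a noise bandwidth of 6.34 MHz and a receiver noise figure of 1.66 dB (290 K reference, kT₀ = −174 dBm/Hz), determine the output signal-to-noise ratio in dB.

12.9 dB

Noise floor: N = −174 + 10 log₁₀(B) + NF
10 log₁₀(6.34×10⁶) = 68.02 dB
N = −174 + 68.02 + 1.66 = −104.32 dBm
SNR = P_sig − N = −91.4 − (−104.32) = 12.92 dB → 12.9 dB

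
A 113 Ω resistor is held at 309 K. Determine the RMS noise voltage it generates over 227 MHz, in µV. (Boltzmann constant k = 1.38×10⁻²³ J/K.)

V_n = √(4kTRB)
4kTRB = 4 × 1.38×10⁻²³ × 309 × 1.13×10² × 2.27×10⁸ = 4.38×10⁻¹⁰ V²
V_n = √(4.38×10⁻¹⁰) = 2.09×10⁻⁵ V = 20.9 µV

20.9 µV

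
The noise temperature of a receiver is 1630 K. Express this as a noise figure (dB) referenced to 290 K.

8.21 dB

F = 1 + T_e/T₀ = 1 + 1630/290 = 6.62069
NF = 10 log₁₀(6.62069) = 8.21 dB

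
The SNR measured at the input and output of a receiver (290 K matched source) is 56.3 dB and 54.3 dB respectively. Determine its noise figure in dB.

2.0 dB

NF (dB) = SNR_in(dB) − SNR_out(dB) when the source is at T₀
NF = 56.3 − 54.3 = 2.0 dB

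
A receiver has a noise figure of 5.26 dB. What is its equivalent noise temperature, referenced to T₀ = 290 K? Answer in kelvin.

684 K

F = 10^(5.26/10) = 3.35738
T_e = (F − 1)·T₀ = (3.35738 − 1) × 290 = 684 K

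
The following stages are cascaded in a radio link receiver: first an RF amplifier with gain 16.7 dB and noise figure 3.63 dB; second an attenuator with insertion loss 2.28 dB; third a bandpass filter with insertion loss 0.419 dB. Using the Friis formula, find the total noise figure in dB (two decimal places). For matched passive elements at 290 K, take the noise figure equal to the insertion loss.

Convert to linear (a loss of L dB is a gain of −L dB): F_i = 10^(NF_i/10), G_i = 10^(G_i,dB/10)
  Stage 1: F_1 = 10^(3.63/10) = 2.307, G_1 = 10^(16.7/10) = 46.77
  Stage 2: F_2 = 10^(2.28/10) = 1.690, G_2 = 10^(−2.28/10) = 0.5916
  Stage 3: F_3 = 10^(0.419/10) = 1.101, G_3 = 10^(−0.419/10) = 0.9080
Friis cascade:
  F = 2.307 + (1.690 − 1)/46.77 + (1.101 − 1)/27.67 = 2.325
NF = 10 log₁₀(2.325) = 3.66 dB

3.66 dB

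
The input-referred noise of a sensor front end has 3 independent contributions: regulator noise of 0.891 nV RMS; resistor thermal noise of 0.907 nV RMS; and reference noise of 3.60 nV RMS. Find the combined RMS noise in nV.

3.82 nV

Uncorrelated sources add in power (mean-square): V_tot = √(ΣV_i²)
V_tot = √[(8.91×10⁻¹⁰)² + (9.07×10⁻¹⁰)² + (3.60×10⁻⁹)²] = 3.82×10⁻⁹ V = 3.82 nV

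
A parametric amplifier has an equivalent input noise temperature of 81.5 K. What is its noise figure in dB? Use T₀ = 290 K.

F = 1 + T_e/T₀ = 1 + 81.5/290 = 1.28103
NF = 10 log₁₀(1.28103) = 1.08 dB

1.08 dB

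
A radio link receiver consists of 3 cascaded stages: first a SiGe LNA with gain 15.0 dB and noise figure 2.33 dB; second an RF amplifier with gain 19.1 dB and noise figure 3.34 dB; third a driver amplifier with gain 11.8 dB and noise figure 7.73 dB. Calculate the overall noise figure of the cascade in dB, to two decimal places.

Convert to linear (a loss of L dB is a gain of −L dB): F_i = 10^(NF_i/10), G_i = 10^(G_i,dB/10)
  Stage 1: F_1 = 10^(2.33/10) = 1.710, G_1 = 10^(15.0/10) = 31.62
  Stage 2: F_2 = 10^(3.34/10) = 2.158, G_2 = 10^(19.1/10) = 81.28
  Stage 3: F_3 = 10^(7.73/10) = 5.929, G_3 = 10^(11.8/10) = 15.14
Friis cascade:
  F = 1.710 + (2.158 − 1)/31.62 + (5.929 − 1)/2570 = 1.749
NF = 10 log₁₀(1.749) = 2.43 dB

2.43 dB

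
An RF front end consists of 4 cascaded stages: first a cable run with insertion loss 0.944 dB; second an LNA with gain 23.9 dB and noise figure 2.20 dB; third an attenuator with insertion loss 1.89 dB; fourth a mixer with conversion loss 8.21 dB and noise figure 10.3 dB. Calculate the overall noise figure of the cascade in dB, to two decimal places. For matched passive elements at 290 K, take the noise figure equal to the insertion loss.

Convert to linear (a loss of L dB is a gain of −L dB): F_i = 10^(NF_i/10), G_i = 10^(G_i,dB/10)
  Stage 1: F_1 = 10^(0.944/10) = 1.243, G_1 = 10^(−0.944/10) = 0.8046
  Stage 2: F_2 = 10^(2.20/10) = 1.660, G_2 = 10^(23.9/10) = 245.5
  Stage 3: F_3 = 10^(1.89/10) = 1.545, G_3 = 10^(−1.89/10) = 0.6471
  Stage 4: F_4 = 10^(10.3/10) = 10.72, G_4 = 10^(−8.21/10) = 0.1510
Friis cascade:
  F = 1.243 + (1.660 − 1)/0.8046 + (1.545 − 1)/197.5 + (10.72 − 1)/127.8 = 2.141
NF = 10 log₁₀(2.141) = 3.31 dB

3.31 dB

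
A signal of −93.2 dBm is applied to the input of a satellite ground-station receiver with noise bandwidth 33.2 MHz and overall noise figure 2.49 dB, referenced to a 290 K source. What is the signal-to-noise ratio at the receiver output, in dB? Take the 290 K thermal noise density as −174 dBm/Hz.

3.1 dB

Noise floor: N = −174 + 10 log₁₀(B) + NF
10 log₁₀(3.32×10⁷) = 75.21 dB
N = −174 + 75.21 + 2.49 = −96.30 dBm
SNR = P_sig − N = −93.2 − (−96.30) = 3.10 dB → 3.1 dB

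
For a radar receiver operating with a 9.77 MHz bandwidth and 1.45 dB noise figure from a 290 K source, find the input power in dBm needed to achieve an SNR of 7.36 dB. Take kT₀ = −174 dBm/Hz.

−95.3 dBm

Sensitivity = −174 + 10 log₁₀(B) + NF + SNR_min
= −174 + 69.9 + 1.45 + 7.36
= −95.29 dBm → −95.3 dBm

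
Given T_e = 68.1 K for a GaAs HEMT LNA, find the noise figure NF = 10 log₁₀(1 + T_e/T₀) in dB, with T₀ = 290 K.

0.916 dB

F = 1 + T_e/T₀ = 1 + 68.1/290 = 1.23483
NF = 10 log₁₀(1.23483) = 0.916 dB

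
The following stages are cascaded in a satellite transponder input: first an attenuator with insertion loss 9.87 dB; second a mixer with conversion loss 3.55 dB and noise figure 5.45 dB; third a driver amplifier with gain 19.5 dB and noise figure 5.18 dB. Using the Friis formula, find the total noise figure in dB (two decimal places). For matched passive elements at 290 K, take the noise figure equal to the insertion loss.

19.27 dB

Convert to linear (a loss of L dB is a gain of −L dB): F_i = 10^(NF_i/10), G_i = 10^(G_i,dB/10)
  Stage 1: F_1 = 10^(9.87/10) = 9.705, G_1 = 10^(−9.87/10) = 0.1030
  Stage 2: F_2 = 10^(5.45/10) = 3.508, G_2 = 10^(−3.55/10) = 0.4416
  Stage 3: F_3 = 10^(5.18/10) = 3.296, G_3 = 10^(19.5/10) = 89.13
Friis cascade:
  F = 9.705 + (3.508 − 1)/0.1030 + (3.296 − 1)/0.04550 = 84.51
NF = 10 log₁₀(84.51) = 19.27 dB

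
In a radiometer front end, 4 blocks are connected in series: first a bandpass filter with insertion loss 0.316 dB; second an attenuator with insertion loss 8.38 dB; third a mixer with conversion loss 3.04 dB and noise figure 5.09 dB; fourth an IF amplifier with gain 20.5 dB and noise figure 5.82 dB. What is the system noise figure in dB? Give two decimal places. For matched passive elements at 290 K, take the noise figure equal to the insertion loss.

Convert to linear (a loss of L dB is a gain of −L dB): F_i = 10^(NF_i/10), G_i = 10^(G_i,dB/10)
  Stage 1: F_1 = 10^(0.316/10) = 1.075, G_1 = 10^(−0.316/10) = 0.9298
  Stage 2: F_2 = 10^(8.38/10) = 6.887, G_2 = 10^(−8.38/10) = 0.1452
  Stage 3: F_3 = 10^(5.09/10) = 3.228, G_3 = 10^(−3.04/10) = 0.4966
  Stage 4: F_4 = 10^(5.82/10) = 3.819, G_4 = 10^(20.5/10) = 112.2
Friis cascade:
  F = 1.075 + (6.887 − 1)/0.9298 + (3.228 − 1)/0.1350 + (3.819 − 1)/0.06705 = 65.96
NF = 10 log₁₀(65.96) = 18.19 dB

18.19 dB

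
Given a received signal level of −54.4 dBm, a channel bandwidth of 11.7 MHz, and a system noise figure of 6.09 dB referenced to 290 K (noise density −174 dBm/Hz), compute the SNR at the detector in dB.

42.8 dB

Noise floor: N = −174 + 10 log₁₀(B) + NF
10 log₁₀(1.17×10⁷) = 70.68 dB
N = −174 + 70.68 + 6.09 = −97.23 dBm
SNR = P_sig − N = −54.4 − (−97.23) = 42.83 dB → 42.8 dB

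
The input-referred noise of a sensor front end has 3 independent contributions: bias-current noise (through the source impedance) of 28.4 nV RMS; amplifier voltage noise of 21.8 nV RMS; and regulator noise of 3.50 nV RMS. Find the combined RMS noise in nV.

Uncorrelated sources add in power (mean-square): V_tot = √(ΣV_i²)
V_tot = √[(2.84×10⁻⁸)² + (2.18×10⁻⁸)² + (3.50×10⁻⁹)²] = 3.60×10⁻⁸ V = 36.0 nV

36.0 nV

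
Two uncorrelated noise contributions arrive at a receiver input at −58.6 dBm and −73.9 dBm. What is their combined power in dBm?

Convert to linear, add, convert back:
P₁ = 1.38×10⁻⁹ W, P₂ = 4.07×10⁻¹¹ W
P_tot = 1.42×10⁻⁹ W → 10 log₁₀(P_tot / 10⁻³) = −58.5 dBm

−58.5 dBm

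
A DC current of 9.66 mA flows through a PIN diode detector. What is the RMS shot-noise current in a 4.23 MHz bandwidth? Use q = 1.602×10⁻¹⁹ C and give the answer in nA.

114 nA

I_n = √(2qI·B)
2qI·B = 2 × 1.602×10⁻¹⁹ × 9.66×10⁻³ × 4.23×10⁶ = 1.31×10⁻¹⁴ A²
I_n = √(1.31×10⁻¹⁴) = 1.14×10⁻⁷ A = 114 nA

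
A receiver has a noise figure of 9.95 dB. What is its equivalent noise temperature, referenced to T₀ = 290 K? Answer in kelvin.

F = 10^(9.95/10) = 9.88553
T_e = (F − 1)·T₀ = (9.88553 − 1) × 290 = 2577 K

2577 K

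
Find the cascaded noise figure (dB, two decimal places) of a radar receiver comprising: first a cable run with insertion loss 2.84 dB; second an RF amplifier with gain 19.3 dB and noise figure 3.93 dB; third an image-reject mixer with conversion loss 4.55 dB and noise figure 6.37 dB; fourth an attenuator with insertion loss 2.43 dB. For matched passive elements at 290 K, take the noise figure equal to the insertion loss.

Convert to linear (a loss of L dB is a gain of −L dB): F_i = 10^(NF_i/10), G_i = 10^(G_i,dB/10)
  Stage 1: F_1 = 10^(2.84/10) = 1.923, G_1 = 10^(−2.84/10) = 0.5200
  Stage 2: F_2 = 10^(3.93/10) = 2.472, G_2 = 10^(19.3/10) = 85.11
  Stage 3: F_3 = 10^(6.37/10) = 4.335, G_3 = 10^(−4.55/10) = 0.3508
  Stage 4: F_4 = 10^(2.43/10) = 1.750, G_4 = 10^(−2.43/10) = 0.5715
Friis cascade:
  F = 1.923 + (2.472 − 1)/0.5200 + (4.335 − 1)/44.26 + (1.750 − 1)/15.52 = 4.877
NF = 10 log₁₀(4.877) = 6.88 dB

6.88 dB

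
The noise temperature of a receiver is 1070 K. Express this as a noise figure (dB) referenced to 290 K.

6.71 dB

F = 1 + T_e/T₀ = 1 + 1070/290 = 4.68966
NF = 10 log₁₀(4.68966) = 6.71 dB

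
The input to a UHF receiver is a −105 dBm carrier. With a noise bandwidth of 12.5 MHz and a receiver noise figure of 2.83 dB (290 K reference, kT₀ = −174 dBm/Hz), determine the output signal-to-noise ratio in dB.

−4.8 dB

Noise floor: N = −174 + 10 log₁₀(B) + NF
10 log₁₀(1.25×10⁷) = 70.97 dB
N = −174 + 70.97 + 2.83 = −100.20 dBm
SNR = P_sig − N = −105 − (−100.20) = −4.80 dB → −4.8 dB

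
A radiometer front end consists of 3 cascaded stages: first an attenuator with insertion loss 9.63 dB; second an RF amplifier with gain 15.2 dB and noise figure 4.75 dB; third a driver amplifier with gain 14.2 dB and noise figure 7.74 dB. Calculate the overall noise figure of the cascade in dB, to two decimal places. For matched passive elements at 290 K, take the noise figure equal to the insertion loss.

Convert to linear (a loss of L dB is a gain of −L dB): F_i = 10^(NF_i/10), G_i = 10^(G_i,dB/10)
  Stage 1: F_1 = 10^(9.63/10) = 9.183, G_1 = 10^(−9.63/10) = 0.1089
  Stage 2: F_2 = 10^(4.75/10) = 2.985, G_2 = 10^(15.2/10) = 33.11
  Stage 3: F_3 = 10^(7.74/10) = 5.943, G_3 = 10^(14.2/10) = 26.30
Friis cascade:
  F = 9.183 + (2.985 − 1)/0.1089 + (5.943 − 1)/3.606 = 28.79
NF = 10 log₁₀(28.79) = 14.59 dB

14.59 dB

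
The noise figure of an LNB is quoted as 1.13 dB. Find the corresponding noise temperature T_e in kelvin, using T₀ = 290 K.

86.2 K

F = 10^(1.13/10) = 1.29718
T_e = (F − 1)·T₀ = (1.29718 − 1) × 290 = 86.2 K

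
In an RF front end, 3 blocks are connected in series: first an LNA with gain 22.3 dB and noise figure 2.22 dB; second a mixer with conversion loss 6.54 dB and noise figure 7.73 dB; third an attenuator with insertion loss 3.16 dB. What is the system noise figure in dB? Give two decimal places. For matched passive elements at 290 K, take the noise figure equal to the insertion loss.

2.37 dB

Convert to linear (a loss of L dB is a gain of −L dB): F_i = 10^(NF_i/10), G_i = 10^(G_i,dB/10)
  Stage 1: F_1 = 10^(2.22/10) = 1.667, G_1 = 10^(22.3/10) = 169.8
  Stage 2: F_2 = 10^(7.73/10) = 5.929, G_2 = 10^(−6.54/10) = 0.2218
  Stage 3: F_3 = 10^(3.16/10) = 2.070, G_3 = 10^(−3.16/10) = 0.4831
Friis cascade:
  F = 1.667 + (5.929 − 1)/169.8 + (2.070 − 1)/37.67 = 1.725
NF = 10 log₁₀(1.725) = 2.37 dB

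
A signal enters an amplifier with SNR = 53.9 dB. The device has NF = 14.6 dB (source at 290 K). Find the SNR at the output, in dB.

39.3 dB

By definition F = SNR_in/SNR_out, so in dB: SNR_out = SNR_in − NF
SNR_out = 53.9 − 14.6 = 39.3 dB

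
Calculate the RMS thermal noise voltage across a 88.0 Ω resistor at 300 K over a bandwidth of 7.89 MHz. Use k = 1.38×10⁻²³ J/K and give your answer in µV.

3.39 µV

V_n = √(4kTRB)
4kTRB = 4 × 1.38×10⁻²³ × 300 × 8.80×10¹ × 7.89×10⁶ = 1.15×10⁻¹¹ V²
V_n = √(1.15×10⁻¹¹) = 3.39×10⁻⁶ V = 3.39 µV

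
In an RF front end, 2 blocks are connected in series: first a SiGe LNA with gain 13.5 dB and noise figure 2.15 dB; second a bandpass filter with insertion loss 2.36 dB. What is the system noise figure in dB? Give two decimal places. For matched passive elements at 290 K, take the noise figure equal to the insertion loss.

2.23 dB

Convert to linear (a loss of L dB is a gain of −L dB): F_i = 10^(NF_i/10), G_i = 10^(G_i,dB/10)
  Stage 1: F_1 = 10^(2.15/10) = 1.641, G_1 = 10^(13.5/10) = 22.39
  Stage 2: F_2 = 10^(2.36/10) = 1.722, G_2 = 10^(−2.36/10) = 0.5808
Friis cascade:
  F = 1.641 + (1.722 − 1)/22.39 = 1.673
NF = 10 log₁₀(1.673) = 2.23 dB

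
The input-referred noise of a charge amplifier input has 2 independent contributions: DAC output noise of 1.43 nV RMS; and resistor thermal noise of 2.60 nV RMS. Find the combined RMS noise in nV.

Uncorrelated sources add in power (mean-square): V_tot = √(ΣV_i²)
V_tot = √[(1.43×10⁻⁹)² + (2.60×10⁻⁹)²] = 2.97×10⁻⁹ V = 2.97 nV

2.97 nV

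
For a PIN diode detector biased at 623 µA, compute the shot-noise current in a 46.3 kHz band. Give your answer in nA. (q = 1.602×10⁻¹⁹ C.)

I_n = √(2qI·B)
2qI·B = 2 × 1.602×10⁻¹⁹ × 6.23×10⁻⁴ × 4.63×10⁴ = 9.24×10⁻¹⁸ A²
I_n = √(9.24×10⁻¹⁸) = 3.04×10⁻⁹ A = 3.04 nA

3.04 nA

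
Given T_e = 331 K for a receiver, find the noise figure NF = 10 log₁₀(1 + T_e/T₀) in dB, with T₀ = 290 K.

3.31 dB

F = 1 + T_e/T₀ = 1 + 331/290 = 2.14138
NF = 10 log₁₀(2.14138) = 3.31 dB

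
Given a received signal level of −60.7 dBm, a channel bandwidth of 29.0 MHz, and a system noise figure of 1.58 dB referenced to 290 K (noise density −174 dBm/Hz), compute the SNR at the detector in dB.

37.1 dB

Noise floor: N = −174 + 10 log₁₀(B) + NF
10 log₁₀(2.90×10⁷) = 74.62 dB
N = −174 + 74.62 + 1.58 = −97.80 dBm
SNR = P_sig − N = −60.7 − (−97.80) = 37.10 dB → 37.1 dB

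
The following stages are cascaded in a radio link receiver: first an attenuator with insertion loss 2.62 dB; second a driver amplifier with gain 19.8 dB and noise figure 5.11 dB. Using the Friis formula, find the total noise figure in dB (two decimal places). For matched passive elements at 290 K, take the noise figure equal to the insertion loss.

7.73 dB

Convert to linear (a loss of L dB is a gain of −L dB): F_i = 10^(NF_i/10), G_i = 10^(G_i,dB/10)
  Stage 1: F_1 = 10^(2.62/10) = 1.828, G_1 = 10^(−2.62/10) = 0.5470
  Stage 2: F_2 = 10^(5.11/10) = 3.243, G_2 = 10^(19.8/10) = 95.50
Friis cascade:
  F = 1.828 + (3.243 − 1)/0.5470 = 5.929
NF = 10 log₁₀(5.929) = 7.73 dB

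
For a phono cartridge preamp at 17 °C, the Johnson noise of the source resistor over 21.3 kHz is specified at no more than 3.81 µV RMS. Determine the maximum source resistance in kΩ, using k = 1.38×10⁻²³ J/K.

42.6 kΩ

T = 17 °C + 273.15 = 290.15 K
Johnson–Nyquist: V_n = √(4kTRB) ⇒ R = V_n² / (4kTB)
4kTB = 4 × 1.38×10⁻²³ × 290.15 × 2.13×10⁴ = 3.41×10⁻¹⁶
R = (3.81×10⁻⁶)² / 3.41×10⁻¹⁶ = 4.26×10⁴ Ω = 42.6 kΩ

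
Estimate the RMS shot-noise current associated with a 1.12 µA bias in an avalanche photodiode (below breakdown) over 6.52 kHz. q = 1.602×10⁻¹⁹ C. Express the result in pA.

48.4 pA

I_n = √(2qI·B)
2qI·B = 2 × 1.602×10⁻¹⁹ × 1.12×10⁻⁶ × 6.52×10³ = 2.34×10⁻²¹ A²
I_n = √(2.34×10⁻²¹) = 4.84×10⁻¹¹ A = 48.4 pA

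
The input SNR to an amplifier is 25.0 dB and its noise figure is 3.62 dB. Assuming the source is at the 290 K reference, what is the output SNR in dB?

By definition F = SNR_in/SNR_out, so in dB: SNR_out = SNR_in − NF
SNR_out = 25.0 − 3.62 = 21.38 dB

21.38 dB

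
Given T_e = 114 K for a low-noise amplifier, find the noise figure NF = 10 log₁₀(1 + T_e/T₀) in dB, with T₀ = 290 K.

1.44 dB

F = 1 + T_e/T₀ = 1 + 114/290 = 1.3931
NF = 10 log₁₀(1.3931) = 1.44 dB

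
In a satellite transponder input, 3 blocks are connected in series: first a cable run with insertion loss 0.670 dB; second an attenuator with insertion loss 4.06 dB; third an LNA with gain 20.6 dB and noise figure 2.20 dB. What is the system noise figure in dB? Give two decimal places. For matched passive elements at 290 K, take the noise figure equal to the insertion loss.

Convert to linear (a loss of L dB is a gain of −L dB): F_i = 10^(NF_i/10), G_i = 10^(G_i,dB/10)
  Stage 1: F_1 = 10^(0.670/10) = 1.167, G_1 = 10^(−0.670/10) = 0.8570
  Stage 2: F_2 = 10^(4.06/10) = 2.547, G_2 = 10^(−4.06/10) = 0.3926
  Stage 3: F_3 = 10^(2.20/10) = 1.660, G_3 = 10^(20.6/10) = 114.8
Friis cascade:
  F = 1.167 + (2.547 − 1)/0.8570 + (1.660 − 1)/0.3365 = 4.932
NF = 10 log₁₀(4.932) = 6.93 dB

6.93 dB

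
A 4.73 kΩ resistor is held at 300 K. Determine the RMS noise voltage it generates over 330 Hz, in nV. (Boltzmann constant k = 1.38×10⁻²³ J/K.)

V_n = √(4kTRB)
4kTRB = 4 × 1.38×10⁻²³ × 300 × 4.73×10³ × 3.30×10² = 2.58×10⁻¹⁴ V²
V_n = √(2.58×10⁻¹⁴) = 1.61×10⁻⁷ V = 161 nV

161 nV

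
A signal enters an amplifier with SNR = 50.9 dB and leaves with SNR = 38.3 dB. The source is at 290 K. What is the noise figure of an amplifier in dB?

NF (dB) = SNR_in(dB) − SNR_out(dB) when the source is at T₀
NF = 50.9 − 38.3 = 12.6 dB

12.6 dB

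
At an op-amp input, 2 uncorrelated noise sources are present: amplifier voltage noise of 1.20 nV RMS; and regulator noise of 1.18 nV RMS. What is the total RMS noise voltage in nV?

Uncorrelated sources add in power (mean-square): V_tot = √(ΣV_i²)
V_tot = √[(1.20×10⁻⁹)² + (1.18×10⁻⁹)²] = 1.68×10⁻⁹ V = 1.68 nV

1.68 nV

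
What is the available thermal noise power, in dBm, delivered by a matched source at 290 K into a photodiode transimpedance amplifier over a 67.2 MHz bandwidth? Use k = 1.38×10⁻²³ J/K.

P_n = kTB = 1.38×10⁻²³ × 290 × 6.72×10⁷ = 2.69×10⁻¹³ W
In dBm: 10 log₁₀(2.69×10⁻¹³ / 10⁻³) = −95.7 dBm

−95.7 dBm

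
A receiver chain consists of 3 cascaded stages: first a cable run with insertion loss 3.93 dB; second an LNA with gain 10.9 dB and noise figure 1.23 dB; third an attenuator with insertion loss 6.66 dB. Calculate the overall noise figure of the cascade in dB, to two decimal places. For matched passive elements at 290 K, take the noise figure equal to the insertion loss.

6.03 dB

Convert to linear (a loss of L dB is a gain of −L dB): F_i = 10^(NF_i/10), G_i = 10^(G_i,dB/10)
  Stage 1: F_1 = 10^(3.93/10) = 2.472, G_1 = 10^(−3.93/10) = 0.4046
  Stage 2: F_2 = 10^(1.23/10) = 1.327, G_2 = 10^(10.9/10) = 12.30
  Stage 3: F_3 = 10^(6.66/10) = 4.634, G_3 = 10^(−6.66/10) = 0.2158
Friis cascade:
  F = 2.472 + (1.327 − 1)/0.4046 + (4.634 − 1)/4.977 = 4.011
NF = 10 log₁₀(4.011) = 6.03 dB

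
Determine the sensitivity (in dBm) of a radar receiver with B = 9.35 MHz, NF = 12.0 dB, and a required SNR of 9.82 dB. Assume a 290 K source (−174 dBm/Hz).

−82.5 dBm

Sensitivity = −174 + 10 log₁₀(B) + NF + SNR_min
= −174 + 69.71 + 12.0 + 9.82
= −82.47 dBm → −82.5 dBm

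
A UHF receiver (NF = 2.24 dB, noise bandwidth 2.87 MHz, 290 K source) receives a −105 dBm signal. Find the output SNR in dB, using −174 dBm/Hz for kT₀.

2.2 dB

Noise floor: N = −174 + 10 log₁₀(B) + NF
10 log₁₀(2.87×10⁶) = 64.58 dB
N = −174 + 64.58 + 2.24 = −107.18 dBm
SNR = P_sig − N = −105 − (−107.18) = 2.18 dB → 2.2 dB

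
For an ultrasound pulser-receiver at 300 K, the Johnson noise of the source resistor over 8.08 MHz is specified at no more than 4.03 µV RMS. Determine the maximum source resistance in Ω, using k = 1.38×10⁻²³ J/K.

121 Ω

Johnson–Nyquist: V_n = √(4kTRB) ⇒ R = V_n² / (4kTB)
4kTB = 4 × 1.38×10⁻²³ × 300 × 8.08×10⁶ = 1.34×10⁻¹³
R = (4.03×10⁻⁶)² / 1.34×10⁻¹³ = 1.21×10² Ω = 121 Ω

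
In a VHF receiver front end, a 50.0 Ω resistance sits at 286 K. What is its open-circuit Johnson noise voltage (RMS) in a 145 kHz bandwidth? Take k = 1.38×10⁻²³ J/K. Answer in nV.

V_n = √(4kTRB)
4kTRB = 4 × 1.38×10⁻²³ × 286 × 5.00×10¹ × 1.45×10⁵ = 1.14×10⁻¹³ V²
V_n = √(1.14×10⁻¹³) = 3.38×10⁻⁷ V = 338 nV

338 nV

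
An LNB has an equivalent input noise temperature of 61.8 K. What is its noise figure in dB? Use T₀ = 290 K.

0.839 dB

F = 1 + T_e/T₀ = 1 + 61.8/290 = 1.2131
NF = 10 log₁₀(1.2131) = 0.839 dB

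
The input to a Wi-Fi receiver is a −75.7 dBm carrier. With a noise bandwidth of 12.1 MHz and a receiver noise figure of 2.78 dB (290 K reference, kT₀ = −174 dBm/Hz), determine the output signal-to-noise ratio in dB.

24.7 dB

Noise floor: N = −174 + 10 log₁₀(B) + NF
10 log₁₀(1.21×10⁷) = 70.83 dB
N = −174 + 70.83 + 2.78 = −100.39 dBm
SNR = P_sig − N = −75.7 − (−100.39) = 24.69 dB → 24.7 dB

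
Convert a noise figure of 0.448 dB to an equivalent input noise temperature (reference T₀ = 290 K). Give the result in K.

F = 10^(0.448/10) = 1.10866
T_e = (F − 1)·T₀ = (1.10866 − 1) × 290 = 31.5 K

31.5 K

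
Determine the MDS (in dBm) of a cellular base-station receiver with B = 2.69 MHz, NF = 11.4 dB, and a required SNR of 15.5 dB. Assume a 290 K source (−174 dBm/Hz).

−82.8 dBm

Sensitivity = −174 + 10 log₁₀(B) + NF + SNR_min
= −174 + 64.3 + 11.4 + 15.5
= −82.8 dBm → −82.8 dBm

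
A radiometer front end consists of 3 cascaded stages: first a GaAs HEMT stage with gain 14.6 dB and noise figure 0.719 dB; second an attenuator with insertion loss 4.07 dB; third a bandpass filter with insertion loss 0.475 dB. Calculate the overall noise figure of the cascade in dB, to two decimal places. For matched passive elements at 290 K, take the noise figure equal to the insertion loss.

0.95 dB

Convert to linear (a loss of L dB is a gain of −L dB): F_i = 10^(NF_i/10), G_i = 10^(G_i,dB/10)
  Stage 1: F_1 = 10^(0.719/10) = 1.180, G_1 = 10^(14.6/10) = 28.84
  Stage 2: F_2 = 10^(4.07/10) = 2.553, G_2 = 10^(−4.07/10) = 0.3917
  Stage 3: F_3 = 10^(0.475/10) = 1.116, G_3 = 10^(−0.475/10) = 0.8964
Friis cascade:
  F = 1.180 + (2.553 − 1)/28.84 + (1.116 − 1)/11.30 = 1.244
NF = 10 log₁₀(1.244) = 0.95 dB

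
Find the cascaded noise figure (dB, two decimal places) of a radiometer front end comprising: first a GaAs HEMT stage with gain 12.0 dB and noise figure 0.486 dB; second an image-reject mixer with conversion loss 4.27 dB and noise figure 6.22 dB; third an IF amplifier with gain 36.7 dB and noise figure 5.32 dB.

Convert to linear (a loss of L dB is a gain of −L dB): F_i = 10^(NF_i/10), G_i = 10^(G_i,dB/10)
  Stage 1: F_1 = 10^(0.486/10) = 1.118, G_1 = 10^(12.0/10) = 15.85
  Stage 2: F_2 = 10^(6.22/10) = 4.188, G_2 = 10^(−4.27/10) = 0.3741
  Stage 3: F_3 = 10^(5.32/10) = 3.404, G_3 = 10^(36.7/10) = 4677
Friis cascade:
  F = 1.118 + (4.188 − 1)/15.85 + (3.404 − 1)/5.929 = 1.725
NF = 10 log₁₀(1.725) = 2.37 dB

2.37 dB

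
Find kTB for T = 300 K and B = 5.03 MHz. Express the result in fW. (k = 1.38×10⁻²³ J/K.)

P_n = kTB = 1.38×10⁻²³ × 300 × 5.03×10⁶ = 2.08×10⁻¹⁴ W = 20.8 fW

20.8 fW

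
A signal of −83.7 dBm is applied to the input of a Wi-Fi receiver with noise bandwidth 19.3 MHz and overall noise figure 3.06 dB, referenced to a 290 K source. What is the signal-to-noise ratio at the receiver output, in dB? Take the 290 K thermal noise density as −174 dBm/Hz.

14.4 dB

Noise floor: N = −174 + 10 log₁₀(B) + NF
10 log₁₀(1.93×10⁷) = 72.86 dB
N = −174 + 72.86 + 3.06 = −98.08 dBm
SNR = P_sig − N = −83.7 − (−98.08) = 14.38 dB → 14.4 dB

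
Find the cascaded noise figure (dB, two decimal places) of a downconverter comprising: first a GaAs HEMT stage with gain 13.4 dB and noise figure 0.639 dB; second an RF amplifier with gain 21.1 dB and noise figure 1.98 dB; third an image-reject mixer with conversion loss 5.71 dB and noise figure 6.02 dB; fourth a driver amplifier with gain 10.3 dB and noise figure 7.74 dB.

0.76 dB

Convert to linear (a loss of L dB is a gain of −L dB): F_i = 10^(NF_i/10), G_i = 10^(G_i,dB/10)
  Stage 1: F_1 = 10^(0.639/10) = 1.159, G_1 = 10^(13.4/10) = 21.88
  Stage 2: F_2 = 10^(1.98/10) = 1.578, G_2 = 10^(21.1/10) = 128.8
  Stage 3: F_3 = 10^(6.02/10) = 3.999, G_3 = 10^(−5.71/10) = 0.2685
  Stage 4: F_4 = 10^(7.74/10) = 5.943, G_4 = 10^(10.3/10) = 10.72
Friis cascade:
  F = 1.159 + (1.578 − 1)/21.88 + (3.999 − 1)/2818 + (5.943 − 1)/756.8 = 1.193
NF = 10 log₁₀(1.193) = 0.76 dB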